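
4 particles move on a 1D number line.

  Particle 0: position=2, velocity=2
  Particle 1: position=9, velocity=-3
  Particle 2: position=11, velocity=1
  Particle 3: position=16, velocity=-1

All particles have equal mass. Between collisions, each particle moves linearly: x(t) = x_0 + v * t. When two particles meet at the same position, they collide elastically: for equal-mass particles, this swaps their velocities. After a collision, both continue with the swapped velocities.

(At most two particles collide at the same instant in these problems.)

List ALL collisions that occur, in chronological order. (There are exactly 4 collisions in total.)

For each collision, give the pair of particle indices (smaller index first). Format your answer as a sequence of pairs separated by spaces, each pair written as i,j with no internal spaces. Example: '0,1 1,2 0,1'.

Answer: 0,1 2,3 1,2 2,3

Derivation:
Collision at t=7/5: particles 0 and 1 swap velocities; positions: p0=24/5 p1=24/5 p2=62/5 p3=73/5; velocities now: v0=-3 v1=2 v2=1 v3=-1
Collision at t=5/2: particles 2 and 3 swap velocities; positions: p0=3/2 p1=7 p2=27/2 p3=27/2; velocities now: v0=-3 v1=2 v2=-1 v3=1
Collision at t=14/3: particles 1 and 2 swap velocities; positions: p0=-5 p1=34/3 p2=34/3 p3=47/3; velocities now: v0=-3 v1=-1 v2=2 v3=1
Collision at t=9: particles 2 and 3 swap velocities; positions: p0=-18 p1=7 p2=20 p3=20; velocities now: v0=-3 v1=-1 v2=1 v3=2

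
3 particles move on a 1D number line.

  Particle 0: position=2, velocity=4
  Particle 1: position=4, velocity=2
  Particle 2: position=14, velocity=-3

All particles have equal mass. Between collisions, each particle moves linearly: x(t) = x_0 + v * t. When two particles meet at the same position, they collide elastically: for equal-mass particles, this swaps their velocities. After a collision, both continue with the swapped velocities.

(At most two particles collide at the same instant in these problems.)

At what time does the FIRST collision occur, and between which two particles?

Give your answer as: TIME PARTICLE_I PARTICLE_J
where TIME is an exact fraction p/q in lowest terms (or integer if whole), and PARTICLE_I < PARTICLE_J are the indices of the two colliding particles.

Pair (0,1): pos 2,4 vel 4,2 -> gap=2, closing at 2/unit, collide at t=1
Pair (1,2): pos 4,14 vel 2,-3 -> gap=10, closing at 5/unit, collide at t=2
Earliest collision: t=1 between 0 and 1

Answer: 1 0 1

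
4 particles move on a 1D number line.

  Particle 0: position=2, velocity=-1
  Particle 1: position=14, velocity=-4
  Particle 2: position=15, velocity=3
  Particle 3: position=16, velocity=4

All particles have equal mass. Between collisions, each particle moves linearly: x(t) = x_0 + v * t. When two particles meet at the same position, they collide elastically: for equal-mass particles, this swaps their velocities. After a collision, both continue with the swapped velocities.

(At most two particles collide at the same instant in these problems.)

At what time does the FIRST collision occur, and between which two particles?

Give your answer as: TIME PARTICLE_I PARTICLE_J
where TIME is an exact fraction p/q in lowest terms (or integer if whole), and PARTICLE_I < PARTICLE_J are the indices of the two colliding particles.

Answer: 4 0 1

Derivation:
Pair (0,1): pos 2,14 vel -1,-4 -> gap=12, closing at 3/unit, collide at t=4
Pair (1,2): pos 14,15 vel -4,3 -> not approaching (rel speed -7 <= 0)
Pair (2,3): pos 15,16 vel 3,4 -> not approaching (rel speed -1 <= 0)
Earliest collision: t=4 between 0 and 1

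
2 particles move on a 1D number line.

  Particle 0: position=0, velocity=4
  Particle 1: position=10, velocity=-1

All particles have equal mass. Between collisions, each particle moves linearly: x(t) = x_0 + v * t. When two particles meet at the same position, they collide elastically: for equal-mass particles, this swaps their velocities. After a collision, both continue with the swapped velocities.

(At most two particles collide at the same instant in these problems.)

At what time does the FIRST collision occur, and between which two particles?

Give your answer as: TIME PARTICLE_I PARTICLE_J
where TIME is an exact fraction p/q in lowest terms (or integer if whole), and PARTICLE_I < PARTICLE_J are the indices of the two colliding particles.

Pair (0,1): pos 0,10 vel 4,-1 -> gap=10, closing at 5/unit, collide at t=2
Earliest collision: t=2 between 0 and 1

Answer: 2 0 1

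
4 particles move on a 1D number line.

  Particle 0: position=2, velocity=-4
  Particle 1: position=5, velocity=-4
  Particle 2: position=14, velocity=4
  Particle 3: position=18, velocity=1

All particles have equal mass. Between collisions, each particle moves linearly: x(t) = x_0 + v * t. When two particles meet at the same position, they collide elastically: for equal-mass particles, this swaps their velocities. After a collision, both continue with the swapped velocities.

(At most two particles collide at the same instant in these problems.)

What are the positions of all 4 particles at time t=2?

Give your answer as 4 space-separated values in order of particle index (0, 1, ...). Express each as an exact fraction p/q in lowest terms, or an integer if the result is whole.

Collision at t=4/3: particles 2 and 3 swap velocities; positions: p0=-10/3 p1=-1/3 p2=58/3 p3=58/3; velocities now: v0=-4 v1=-4 v2=1 v3=4
Advance to t=2 (no further collisions before then); velocities: v0=-4 v1=-4 v2=1 v3=4; positions = -6 -3 20 22

Answer: -6 -3 20 22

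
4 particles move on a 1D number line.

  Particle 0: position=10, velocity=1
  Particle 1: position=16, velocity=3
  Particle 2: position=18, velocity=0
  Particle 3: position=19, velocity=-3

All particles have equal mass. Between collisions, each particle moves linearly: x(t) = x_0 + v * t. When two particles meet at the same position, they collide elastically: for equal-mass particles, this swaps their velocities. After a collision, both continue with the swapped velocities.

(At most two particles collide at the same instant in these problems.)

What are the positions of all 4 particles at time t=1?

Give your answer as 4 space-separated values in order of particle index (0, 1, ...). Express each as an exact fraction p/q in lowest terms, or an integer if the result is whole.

Answer: 11 16 18 19

Derivation:
Collision at t=1/3: particles 2 and 3 swap velocities; positions: p0=31/3 p1=17 p2=18 p3=18; velocities now: v0=1 v1=3 v2=-3 v3=0
Collision at t=1/2: particles 1 and 2 swap velocities; positions: p0=21/2 p1=35/2 p2=35/2 p3=18; velocities now: v0=1 v1=-3 v2=3 v3=0
Collision at t=2/3: particles 2 and 3 swap velocities; positions: p0=32/3 p1=17 p2=18 p3=18; velocities now: v0=1 v1=-3 v2=0 v3=3
Advance to t=1 (no further collisions before then); velocities: v0=1 v1=-3 v2=0 v3=3; positions = 11 16 18 19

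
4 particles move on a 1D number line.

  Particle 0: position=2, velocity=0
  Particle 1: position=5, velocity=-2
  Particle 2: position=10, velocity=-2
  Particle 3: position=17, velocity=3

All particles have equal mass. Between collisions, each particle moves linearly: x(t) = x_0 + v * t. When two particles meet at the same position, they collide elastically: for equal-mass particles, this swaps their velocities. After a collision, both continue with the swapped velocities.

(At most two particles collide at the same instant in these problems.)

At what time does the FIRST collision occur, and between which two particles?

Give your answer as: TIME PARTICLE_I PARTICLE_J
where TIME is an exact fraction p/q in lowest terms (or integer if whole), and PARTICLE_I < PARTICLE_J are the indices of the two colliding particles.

Answer: 3/2 0 1

Derivation:
Pair (0,1): pos 2,5 vel 0,-2 -> gap=3, closing at 2/unit, collide at t=3/2
Pair (1,2): pos 5,10 vel -2,-2 -> not approaching (rel speed 0 <= 0)
Pair (2,3): pos 10,17 vel -2,3 -> not approaching (rel speed -5 <= 0)
Earliest collision: t=3/2 between 0 and 1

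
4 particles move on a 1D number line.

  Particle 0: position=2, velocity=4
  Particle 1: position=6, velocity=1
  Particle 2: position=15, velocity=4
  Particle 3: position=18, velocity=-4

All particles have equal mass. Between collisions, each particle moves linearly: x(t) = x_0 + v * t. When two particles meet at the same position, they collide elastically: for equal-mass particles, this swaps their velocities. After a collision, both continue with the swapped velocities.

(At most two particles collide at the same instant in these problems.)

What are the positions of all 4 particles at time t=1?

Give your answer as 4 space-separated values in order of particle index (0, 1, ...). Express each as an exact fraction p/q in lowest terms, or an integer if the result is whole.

Answer: 6 7 14 19

Derivation:
Collision at t=3/8: particles 2 and 3 swap velocities; positions: p0=7/2 p1=51/8 p2=33/2 p3=33/2; velocities now: v0=4 v1=1 v2=-4 v3=4
Advance to t=1 (no further collisions before then); velocities: v0=4 v1=1 v2=-4 v3=4; positions = 6 7 14 19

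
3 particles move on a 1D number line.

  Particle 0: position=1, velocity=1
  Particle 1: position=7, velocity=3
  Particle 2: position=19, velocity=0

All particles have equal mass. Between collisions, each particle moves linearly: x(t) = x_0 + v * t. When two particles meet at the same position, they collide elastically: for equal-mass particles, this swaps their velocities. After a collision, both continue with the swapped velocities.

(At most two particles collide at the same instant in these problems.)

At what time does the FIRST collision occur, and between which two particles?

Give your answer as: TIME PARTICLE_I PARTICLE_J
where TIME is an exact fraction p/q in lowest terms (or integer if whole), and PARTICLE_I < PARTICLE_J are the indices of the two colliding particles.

Pair (0,1): pos 1,7 vel 1,3 -> not approaching (rel speed -2 <= 0)
Pair (1,2): pos 7,19 vel 3,0 -> gap=12, closing at 3/unit, collide at t=4
Earliest collision: t=4 between 1 and 2

Answer: 4 1 2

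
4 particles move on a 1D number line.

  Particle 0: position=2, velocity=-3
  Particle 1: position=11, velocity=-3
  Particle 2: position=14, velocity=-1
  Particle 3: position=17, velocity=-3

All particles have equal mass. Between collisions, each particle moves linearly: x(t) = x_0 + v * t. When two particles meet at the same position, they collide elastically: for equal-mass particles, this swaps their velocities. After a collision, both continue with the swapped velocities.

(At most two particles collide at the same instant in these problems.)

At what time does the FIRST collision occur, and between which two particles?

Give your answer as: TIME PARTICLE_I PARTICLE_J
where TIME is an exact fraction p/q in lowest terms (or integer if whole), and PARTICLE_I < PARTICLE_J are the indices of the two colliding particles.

Pair (0,1): pos 2,11 vel -3,-3 -> not approaching (rel speed 0 <= 0)
Pair (1,2): pos 11,14 vel -3,-1 -> not approaching (rel speed -2 <= 0)
Pair (2,3): pos 14,17 vel -1,-3 -> gap=3, closing at 2/unit, collide at t=3/2
Earliest collision: t=3/2 between 2 and 3

Answer: 3/2 2 3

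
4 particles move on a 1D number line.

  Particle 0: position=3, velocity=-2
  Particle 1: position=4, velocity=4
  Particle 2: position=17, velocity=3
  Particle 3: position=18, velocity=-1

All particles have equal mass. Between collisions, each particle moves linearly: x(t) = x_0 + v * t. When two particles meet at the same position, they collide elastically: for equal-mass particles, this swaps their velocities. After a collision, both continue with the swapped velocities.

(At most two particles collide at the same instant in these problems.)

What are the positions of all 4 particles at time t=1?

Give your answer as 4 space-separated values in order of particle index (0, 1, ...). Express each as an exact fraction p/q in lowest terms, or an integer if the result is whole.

Answer: 1 8 17 20

Derivation:
Collision at t=1/4: particles 2 and 3 swap velocities; positions: p0=5/2 p1=5 p2=71/4 p3=71/4; velocities now: v0=-2 v1=4 v2=-1 v3=3
Advance to t=1 (no further collisions before then); velocities: v0=-2 v1=4 v2=-1 v3=3; positions = 1 8 17 20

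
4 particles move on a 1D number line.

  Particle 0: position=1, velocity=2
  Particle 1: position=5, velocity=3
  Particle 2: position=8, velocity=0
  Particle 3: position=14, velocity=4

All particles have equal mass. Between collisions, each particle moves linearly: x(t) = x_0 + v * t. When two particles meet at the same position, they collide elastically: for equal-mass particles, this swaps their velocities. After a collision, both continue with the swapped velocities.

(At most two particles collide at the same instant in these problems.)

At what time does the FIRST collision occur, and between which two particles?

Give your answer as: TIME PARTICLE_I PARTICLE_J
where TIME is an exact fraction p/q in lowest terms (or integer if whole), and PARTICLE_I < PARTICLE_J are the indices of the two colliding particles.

Answer: 1 1 2

Derivation:
Pair (0,1): pos 1,5 vel 2,3 -> not approaching (rel speed -1 <= 0)
Pair (1,2): pos 5,8 vel 3,0 -> gap=3, closing at 3/unit, collide at t=1
Pair (2,3): pos 8,14 vel 0,4 -> not approaching (rel speed -4 <= 0)
Earliest collision: t=1 between 1 and 2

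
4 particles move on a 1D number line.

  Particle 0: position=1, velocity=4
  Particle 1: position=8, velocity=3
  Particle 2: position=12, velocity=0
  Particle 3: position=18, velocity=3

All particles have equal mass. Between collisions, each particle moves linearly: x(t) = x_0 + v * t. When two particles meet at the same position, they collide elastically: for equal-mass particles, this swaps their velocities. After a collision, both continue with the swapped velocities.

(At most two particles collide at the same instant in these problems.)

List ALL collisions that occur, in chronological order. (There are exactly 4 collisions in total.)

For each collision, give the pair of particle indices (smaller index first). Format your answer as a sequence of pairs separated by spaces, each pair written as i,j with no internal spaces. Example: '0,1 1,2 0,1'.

Collision at t=4/3: particles 1 and 2 swap velocities; positions: p0=19/3 p1=12 p2=12 p3=22; velocities now: v0=4 v1=0 v2=3 v3=3
Collision at t=11/4: particles 0 and 1 swap velocities; positions: p0=12 p1=12 p2=65/4 p3=105/4; velocities now: v0=0 v1=4 v2=3 v3=3
Collision at t=7: particles 1 and 2 swap velocities; positions: p0=12 p1=29 p2=29 p3=39; velocities now: v0=0 v1=3 v2=4 v3=3
Collision at t=17: particles 2 and 3 swap velocities; positions: p0=12 p1=59 p2=69 p3=69; velocities now: v0=0 v1=3 v2=3 v3=4

Answer: 1,2 0,1 1,2 2,3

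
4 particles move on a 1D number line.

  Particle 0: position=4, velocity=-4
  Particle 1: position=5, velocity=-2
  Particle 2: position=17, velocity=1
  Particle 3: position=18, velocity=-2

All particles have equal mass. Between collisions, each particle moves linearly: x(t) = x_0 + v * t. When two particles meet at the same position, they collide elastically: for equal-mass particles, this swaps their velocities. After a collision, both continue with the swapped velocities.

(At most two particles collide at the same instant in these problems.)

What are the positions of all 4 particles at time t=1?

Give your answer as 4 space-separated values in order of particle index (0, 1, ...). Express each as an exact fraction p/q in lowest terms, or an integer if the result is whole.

Collision at t=1/3: particles 2 and 3 swap velocities; positions: p0=8/3 p1=13/3 p2=52/3 p3=52/3; velocities now: v0=-4 v1=-2 v2=-2 v3=1
Advance to t=1 (no further collisions before then); velocities: v0=-4 v1=-2 v2=-2 v3=1; positions = 0 3 16 18

Answer: 0 3 16 18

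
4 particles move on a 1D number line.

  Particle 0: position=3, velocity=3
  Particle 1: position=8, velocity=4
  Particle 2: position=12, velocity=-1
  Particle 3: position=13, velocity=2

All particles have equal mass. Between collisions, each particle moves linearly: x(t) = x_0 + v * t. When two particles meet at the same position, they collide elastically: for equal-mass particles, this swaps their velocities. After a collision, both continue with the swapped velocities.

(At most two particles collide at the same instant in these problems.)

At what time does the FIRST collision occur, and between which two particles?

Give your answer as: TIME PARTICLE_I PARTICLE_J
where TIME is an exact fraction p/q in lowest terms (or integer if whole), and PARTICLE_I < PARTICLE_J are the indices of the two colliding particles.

Answer: 4/5 1 2

Derivation:
Pair (0,1): pos 3,8 vel 3,4 -> not approaching (rel speed -1 <= 0)
Pair (1,2): pos 8,12 vel 4,-1 -> gap=4, closing at 5/unit, collide at t=4/5
Pair (2,3): pos 12,13 vel -1,2 -> not approaching (rel speed -3 <= 0)
Earliest collision: t=4/5 between 1 and 2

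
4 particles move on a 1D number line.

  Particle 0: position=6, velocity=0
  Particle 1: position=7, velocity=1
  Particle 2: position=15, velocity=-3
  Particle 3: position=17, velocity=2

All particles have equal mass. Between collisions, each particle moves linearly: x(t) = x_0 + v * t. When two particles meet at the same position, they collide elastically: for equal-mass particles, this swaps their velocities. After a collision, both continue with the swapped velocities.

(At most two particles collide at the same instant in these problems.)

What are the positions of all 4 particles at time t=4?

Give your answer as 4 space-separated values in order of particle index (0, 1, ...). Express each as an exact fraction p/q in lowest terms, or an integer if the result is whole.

Answer: 3 6 11 25

Derivation:
Collision at t=2: particles 1 and 2 swap velocities; positions: p0=6 p1=9 p2=9 p3=21; velocities now: v0=0 v1=-3 v2=1 v3=2
Collision at t=3: particles 0 and 1 swap velocities; positions: p0=6 p1=6 p2=10 p3=23; velocities now: v0=-3 v1=0 v2=1 v3=2
Advance to t=4 (no further collisions before then); velocities: v0=-3 v1=0 v2=1 v3=2; positions = 3 6 11 25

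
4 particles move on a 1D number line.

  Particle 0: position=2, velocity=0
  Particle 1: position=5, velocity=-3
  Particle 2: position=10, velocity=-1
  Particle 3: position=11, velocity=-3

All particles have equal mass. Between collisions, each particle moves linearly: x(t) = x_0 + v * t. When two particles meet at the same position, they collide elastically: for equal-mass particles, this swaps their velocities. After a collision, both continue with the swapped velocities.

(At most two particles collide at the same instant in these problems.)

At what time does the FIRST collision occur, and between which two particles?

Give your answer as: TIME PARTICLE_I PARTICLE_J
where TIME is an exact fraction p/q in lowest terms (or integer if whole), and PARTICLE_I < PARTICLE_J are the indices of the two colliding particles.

Pair (0,1): pos 2,5 vel 0,-3 -> gap=3, closing at 3/unit, collide at t=1
Pair (1,2): pos 5,10 vel -3,-1 -> not approaching (rel speed -2 <= 0)
Pair (2,3): pos 10,11 vel -1,-3 -> gap=1, closing at 2/unit, collide at t=1/2
Earliest collision: t=1/2 between 2 and 3

Answer: 1/2 2 3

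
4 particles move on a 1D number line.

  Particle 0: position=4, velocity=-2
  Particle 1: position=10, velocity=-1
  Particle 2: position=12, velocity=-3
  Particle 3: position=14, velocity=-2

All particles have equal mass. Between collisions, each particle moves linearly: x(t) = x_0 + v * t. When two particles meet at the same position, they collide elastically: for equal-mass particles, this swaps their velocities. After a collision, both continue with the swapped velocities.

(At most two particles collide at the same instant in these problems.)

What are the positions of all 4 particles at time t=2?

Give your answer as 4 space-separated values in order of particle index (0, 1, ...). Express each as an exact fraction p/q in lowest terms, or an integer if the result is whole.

Answer: 0 6 8 10

Derivation:
Collision at t=1: particles 1 and 2 swap velocities; positions: p0=2 p1=9 p2=9 p3=12; velocities now: v0=-2 v1=-3 v2=-1 v3=-2
Advance to t=2 (no further collisions before then); velocities: v0=-2 v1=-3 v2=-1 v3=-2; positions = 0 6 8 10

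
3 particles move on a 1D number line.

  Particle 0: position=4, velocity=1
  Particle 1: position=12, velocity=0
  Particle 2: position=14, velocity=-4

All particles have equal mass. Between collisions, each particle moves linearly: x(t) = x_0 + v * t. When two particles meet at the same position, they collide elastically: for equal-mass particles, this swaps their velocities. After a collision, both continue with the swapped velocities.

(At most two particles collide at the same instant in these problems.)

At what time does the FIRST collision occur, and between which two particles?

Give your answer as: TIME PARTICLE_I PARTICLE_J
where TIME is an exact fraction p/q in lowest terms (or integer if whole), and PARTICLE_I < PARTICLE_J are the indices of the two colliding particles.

Pair (0,1): pos 4,12 vel 1,0 -> gap=8, closing at 1/unit, collide at t=8
Pair (1,2): pos 12,14 vel 0,-4 -> gap=2, closing at 4/unit, collide at t=1/2
Earliest collision: t=1/2 between 1 and 2

Answer: 1/2 1 2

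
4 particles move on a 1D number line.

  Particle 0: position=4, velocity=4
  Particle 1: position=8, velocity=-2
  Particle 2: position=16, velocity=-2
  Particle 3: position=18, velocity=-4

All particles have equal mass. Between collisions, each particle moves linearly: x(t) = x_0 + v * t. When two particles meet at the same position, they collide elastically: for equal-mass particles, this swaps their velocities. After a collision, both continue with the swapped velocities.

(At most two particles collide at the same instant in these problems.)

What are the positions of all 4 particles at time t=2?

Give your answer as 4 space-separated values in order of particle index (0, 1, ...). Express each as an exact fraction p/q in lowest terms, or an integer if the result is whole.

Answer: 4 10 12 12

Derivation:
Collision at t=2/3: particles 0 and 1 swap velocities; positions: p0=20/3 p1=20/3 p2=44/3 p3=46/3; velocities now: v0=-2 v1=4 v2=-2 v3=-4
Collision at t=1: particles 2 and 3 swap velocities; positions: p0=6 p1=8 p2=14 p3=14; velocities now: v0=-2 v1=4 v2=-4 v3=-2
Collision at t=7/4: particles 1 and 2 swap velocities; positions: p0=9/2 p1=11 p2=11 p3=25/2; velocities now: v0=-2 v1=-4 v2=4 v3=-2
Collision at t=2: particles 2 and 3 swap velocities; positions: p0=4 p1=10 p2=12 p3=12; velocities now: v0=-2 v1=-4 v2=-2 v3=4
Advance to t=2 (no further collisions before then); velocities: v0=-2 v1=-4 v2=-2 v3=4; positions = 4 10 12 12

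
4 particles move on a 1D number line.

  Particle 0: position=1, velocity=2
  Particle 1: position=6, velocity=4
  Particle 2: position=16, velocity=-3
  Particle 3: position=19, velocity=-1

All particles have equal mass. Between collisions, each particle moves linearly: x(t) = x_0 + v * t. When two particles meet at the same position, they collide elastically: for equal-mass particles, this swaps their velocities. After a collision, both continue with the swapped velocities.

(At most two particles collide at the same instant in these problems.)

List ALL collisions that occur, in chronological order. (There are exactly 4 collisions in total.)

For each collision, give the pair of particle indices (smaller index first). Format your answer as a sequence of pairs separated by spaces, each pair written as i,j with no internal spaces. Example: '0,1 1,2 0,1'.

Collision at t=10/7: particles 1 and 2 swap velocities; positions: p0=27/7 p1=82/7 p2=82/7 p3=123/7; velocities now: v0=2 v1=-3 v2=4 v3=-1
Collision at t=13/5: particles 2 and 3 swap velocities; positions: p0=31/5 p1=41/5 p2=82/5 p3=82/5; velocities now: v0=2 v1=-3 v2=-1 v3=4
Collision at t=3: particles 0 and 1 swap velocities; positions: p0=7 p1=7 p2=16 p3=18; velocities now: v0=-3 v1=2 v2=-1 v3=4
Collision at t=6: particles 1 and 2 swap velocities; positions: p0=-2 p1=13 p2=13 p3=30; velocities now: v0=-3 v1=-1 v2=2 v3=4

Answer: 1,2 2,3 0,1 1,2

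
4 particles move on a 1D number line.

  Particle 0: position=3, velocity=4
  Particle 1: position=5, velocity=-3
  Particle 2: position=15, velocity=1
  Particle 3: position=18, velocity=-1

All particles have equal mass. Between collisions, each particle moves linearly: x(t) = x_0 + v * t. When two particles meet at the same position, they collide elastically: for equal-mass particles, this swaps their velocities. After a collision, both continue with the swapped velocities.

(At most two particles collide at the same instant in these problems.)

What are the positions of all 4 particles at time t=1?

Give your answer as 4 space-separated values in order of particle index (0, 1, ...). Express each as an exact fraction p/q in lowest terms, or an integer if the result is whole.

Answer: 2 7 16 17

Derivation:
Collision at t=2/7: particles 0 and 1 swap velocities; positions: p0=29/7 p1=29/7 p2=107/7 p3=124/7; velocities now: v0=-3 v1=4 v2=1 v3=-1
Advance to t=1 (no further collisions before then); velocities: v0=-3 v1=4 v2=1 v3=-1; positions = 2 7 16 17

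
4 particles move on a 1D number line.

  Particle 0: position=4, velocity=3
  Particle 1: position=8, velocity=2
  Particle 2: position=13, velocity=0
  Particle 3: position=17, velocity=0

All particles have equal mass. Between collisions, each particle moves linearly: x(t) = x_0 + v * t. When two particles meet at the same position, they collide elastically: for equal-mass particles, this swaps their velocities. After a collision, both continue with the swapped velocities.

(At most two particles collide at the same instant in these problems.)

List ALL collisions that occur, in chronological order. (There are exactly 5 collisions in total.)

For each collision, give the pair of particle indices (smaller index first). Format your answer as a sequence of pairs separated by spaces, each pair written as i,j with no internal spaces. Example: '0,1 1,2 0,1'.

Answer: 1,2 0,1 1,2 2,3 1,2

Derivation:
Collision at t=5/2: particles 1 and 2 swap velocities; positions: p0=23/2 p1=13 p2=13 p3=17; velocities now: v0=3 v1=0 v2=2 v3=0
Collision at t=3: particles 0 and 1 swap velocities; positions: p0=13 p1=13 p2=14 p3=17; velocities now: v0=0 v1=3 v2=2 v3=0
Collision at t=4: particles 1 and 2 swap velocities; positions: p0=13 p1=16 p2=16 p3=17; velocities now: v0=0 v1=2 v2=3 v3=0
Collision at t=13/3: particles 2 and 3 swap velocities; positions: p0=13 p1=50/3 p2=17 p3=17; velocities now: v0=0 v1=2 v2=0 v3=3
Collision at t=9/2: particles 1 and 2 swap velocities; positions: p0=13 p1=17 p2=17 p3=35/2; velocities now: v0=0 v1=0 v2=2 v3=3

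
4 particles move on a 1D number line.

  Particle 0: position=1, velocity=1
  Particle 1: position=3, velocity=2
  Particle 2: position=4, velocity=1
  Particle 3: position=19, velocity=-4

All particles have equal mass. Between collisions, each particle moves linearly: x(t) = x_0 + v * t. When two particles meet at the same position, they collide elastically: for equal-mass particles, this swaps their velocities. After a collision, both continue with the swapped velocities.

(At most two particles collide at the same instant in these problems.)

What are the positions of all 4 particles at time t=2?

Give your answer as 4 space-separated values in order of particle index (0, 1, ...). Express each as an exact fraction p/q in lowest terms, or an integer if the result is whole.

Collision at t=1: particles 1 and 2 swap velocities; positions: p0=2 p1=5 p2=5 p3=15; velocities now: v0=1 v1=1 v2=2 v3=-4
Advance to t=2 (no further collisions before then); velocities: v0=1 v1=1 v2=2 v3=-4; positions = 3 6 7 11

Answer: 3 6 7 11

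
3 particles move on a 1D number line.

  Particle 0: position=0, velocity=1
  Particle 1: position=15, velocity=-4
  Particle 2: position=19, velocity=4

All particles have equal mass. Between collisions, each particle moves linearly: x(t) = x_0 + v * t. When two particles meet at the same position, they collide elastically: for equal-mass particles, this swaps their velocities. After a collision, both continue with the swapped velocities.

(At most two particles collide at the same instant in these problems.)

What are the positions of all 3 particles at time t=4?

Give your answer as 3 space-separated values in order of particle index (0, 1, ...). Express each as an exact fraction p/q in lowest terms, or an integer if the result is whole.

Collision at t=3: particles 0 and 1 swap velocities; positions: p0=3 p1=3 p2=31; velocities now: v0=-4 v1=1 v2=4
Advance to t=4 (no further collisions before then); velocities: v0=-4 v1=1 v2=4; positions = -1 4 35

Answer: -1 4 35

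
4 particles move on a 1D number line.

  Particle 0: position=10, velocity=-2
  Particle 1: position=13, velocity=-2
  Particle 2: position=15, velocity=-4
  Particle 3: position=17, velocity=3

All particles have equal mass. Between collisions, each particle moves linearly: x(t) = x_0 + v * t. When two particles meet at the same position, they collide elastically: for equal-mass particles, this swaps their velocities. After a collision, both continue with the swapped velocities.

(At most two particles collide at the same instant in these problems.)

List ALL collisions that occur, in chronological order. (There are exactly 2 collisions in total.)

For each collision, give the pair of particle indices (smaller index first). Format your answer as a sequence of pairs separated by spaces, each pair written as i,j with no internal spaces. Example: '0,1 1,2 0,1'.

Collision at t=1: particles 1 and 2 swap velocities; positions: p0=8 p1=11 p2=11 p3=20; velocities now: v0=-2 v1=-4 v2=-2 v3=3
Collision at t=5/2: particles 0 and 1 swap velocities; positions: p0=5 p1=5 p2=8 p3=49/2; velocities now: v0=-4 v1=-2 v2=-2 v3=3

Answer: 1,2 0,1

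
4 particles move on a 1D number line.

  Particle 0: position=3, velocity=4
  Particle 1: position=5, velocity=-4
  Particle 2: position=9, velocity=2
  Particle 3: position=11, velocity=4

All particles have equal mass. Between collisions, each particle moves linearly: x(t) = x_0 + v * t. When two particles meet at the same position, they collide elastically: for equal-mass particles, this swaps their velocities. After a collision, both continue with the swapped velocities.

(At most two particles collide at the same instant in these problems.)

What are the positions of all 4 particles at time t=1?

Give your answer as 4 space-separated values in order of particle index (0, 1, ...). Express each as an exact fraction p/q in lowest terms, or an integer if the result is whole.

Collision at t=1/4: particles 0 and 1 swap velocities; positions: p0=4 p1=4 p2=19/2 p3=12; velocities now: v0=-4 v1=4 v2=2 v3=4
Advance to t=1 (no further collisions before then); velocities: v0=-4 v1=4 v2=2 v3=4; positions = 1 7 11 15

Answer: 1 7 11 15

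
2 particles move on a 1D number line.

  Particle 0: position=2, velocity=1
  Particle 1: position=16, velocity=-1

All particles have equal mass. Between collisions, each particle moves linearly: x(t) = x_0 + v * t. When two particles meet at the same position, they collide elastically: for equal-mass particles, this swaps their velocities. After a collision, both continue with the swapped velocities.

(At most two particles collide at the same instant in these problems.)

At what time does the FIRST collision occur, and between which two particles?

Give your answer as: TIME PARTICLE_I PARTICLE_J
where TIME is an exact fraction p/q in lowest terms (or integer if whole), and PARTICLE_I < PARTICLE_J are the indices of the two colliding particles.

Pair (0,1): pos 2,16 vel 1,-1 -> gap=14, closing at 2/unit, collide at t=7
Earliest collision: t=7 between 0 and 1

Answer: 7 0 1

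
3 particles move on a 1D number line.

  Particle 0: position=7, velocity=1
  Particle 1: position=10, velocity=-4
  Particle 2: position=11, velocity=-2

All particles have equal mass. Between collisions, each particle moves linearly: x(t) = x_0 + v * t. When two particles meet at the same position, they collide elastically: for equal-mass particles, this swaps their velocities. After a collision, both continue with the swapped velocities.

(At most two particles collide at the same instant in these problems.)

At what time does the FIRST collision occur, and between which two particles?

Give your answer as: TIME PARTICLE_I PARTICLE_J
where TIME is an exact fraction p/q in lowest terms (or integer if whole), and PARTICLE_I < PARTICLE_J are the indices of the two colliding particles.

Answer: 3/5 0 1

Derivation:
Pair (0,1): pos 7,10 vel 1,-4 -> gap=3, closing at 5/unit, collide at t=3/5
Pair (1,2): pos 10,11 vel -4,-2 -> not approaching (rel speed -2 <= 0)
Earliest collision: t=3/5 between 0 and 1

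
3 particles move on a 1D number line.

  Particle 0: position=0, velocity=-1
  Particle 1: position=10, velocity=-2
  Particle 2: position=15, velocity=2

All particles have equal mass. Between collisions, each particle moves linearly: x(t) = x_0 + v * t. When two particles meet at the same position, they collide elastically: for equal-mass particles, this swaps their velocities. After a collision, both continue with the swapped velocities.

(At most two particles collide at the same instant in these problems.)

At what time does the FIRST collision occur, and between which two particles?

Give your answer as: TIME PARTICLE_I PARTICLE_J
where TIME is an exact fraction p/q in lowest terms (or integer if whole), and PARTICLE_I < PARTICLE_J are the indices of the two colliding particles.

Answer: 10 0 1

Derivation:
Pair (0,1): pos 0,10 vel -1,-2 -> gap=10, closing at 1/unit, collide at t=10
Pair (1,2): pos 10,15 vel -2,2 -> not approaching (rel speed -4 <= 0)
Earliest collision: t=10 between 0 and 1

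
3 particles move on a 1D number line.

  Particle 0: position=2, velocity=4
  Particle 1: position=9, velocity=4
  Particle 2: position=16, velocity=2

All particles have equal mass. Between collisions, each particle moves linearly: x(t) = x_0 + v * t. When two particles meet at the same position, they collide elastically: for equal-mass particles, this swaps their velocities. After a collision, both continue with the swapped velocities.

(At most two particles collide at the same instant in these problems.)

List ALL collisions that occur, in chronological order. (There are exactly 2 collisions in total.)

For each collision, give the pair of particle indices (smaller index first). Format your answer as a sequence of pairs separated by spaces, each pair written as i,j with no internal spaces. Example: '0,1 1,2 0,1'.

Collision at t=7/2: particles 1 and 2 swap velocities; positions: p0=16 p1=23 p2=23; velocities now: v0=4 v1=2 v2=4
Collision at t=7: particles 0 and 1 swap velocities; positions: p0=30 p1=30 p2=37; velocities now: v0=2 v1=4 v2=4

Answer: 1,2 0,1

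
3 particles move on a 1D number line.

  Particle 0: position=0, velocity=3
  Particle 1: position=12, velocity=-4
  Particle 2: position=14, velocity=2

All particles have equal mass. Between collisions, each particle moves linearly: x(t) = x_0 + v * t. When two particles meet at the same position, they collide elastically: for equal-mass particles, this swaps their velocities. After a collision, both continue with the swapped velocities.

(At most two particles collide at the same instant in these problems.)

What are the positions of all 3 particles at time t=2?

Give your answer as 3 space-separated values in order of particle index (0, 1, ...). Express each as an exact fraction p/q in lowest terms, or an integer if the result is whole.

Answer: 4 6 18

Derivation:
Collision at t=12/7: particles 0 and 1 swap velocities; positions: p0=36/7 p1=36/7 p2=122/7; velocities now: v0=-4 v1=3 v2=2
Advance to t=2 (no further collisions before then); velocities: v0=-4 v1=3 v2=2; positions = 4 6 18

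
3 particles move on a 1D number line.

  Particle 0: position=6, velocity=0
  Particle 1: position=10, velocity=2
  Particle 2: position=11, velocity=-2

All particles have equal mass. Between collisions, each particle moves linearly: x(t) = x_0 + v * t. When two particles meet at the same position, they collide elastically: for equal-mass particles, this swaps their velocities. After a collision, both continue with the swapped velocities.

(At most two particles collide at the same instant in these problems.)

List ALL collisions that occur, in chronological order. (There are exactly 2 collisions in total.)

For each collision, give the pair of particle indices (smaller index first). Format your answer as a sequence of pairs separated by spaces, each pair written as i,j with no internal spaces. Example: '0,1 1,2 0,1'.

Collision at t=1/4: particles 1 and 2 swap velocities; positions: p0=6 p1=21/2 p2=21/2; velocities now: v0=0 v1=-2 v2=2
Collision at t=5/2: particles 0 and 1 swap velocities; positions: p0=6 p1=6 p2=15; velocities now: v0=-2 v1=0 v2=2

Answer: 1,2 0,1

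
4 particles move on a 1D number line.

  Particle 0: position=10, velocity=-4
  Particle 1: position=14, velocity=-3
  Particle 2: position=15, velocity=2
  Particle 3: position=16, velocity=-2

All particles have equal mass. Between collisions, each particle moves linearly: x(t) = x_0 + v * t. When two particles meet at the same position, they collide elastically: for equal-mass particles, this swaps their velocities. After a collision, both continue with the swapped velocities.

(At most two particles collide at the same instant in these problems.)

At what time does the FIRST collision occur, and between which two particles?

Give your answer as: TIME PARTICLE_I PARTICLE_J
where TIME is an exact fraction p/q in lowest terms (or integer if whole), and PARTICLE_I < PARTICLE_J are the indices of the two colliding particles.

Answer: 1/4 2 3

Derivation:
Pair (0,1): pos 10,14 vel -4,-3 -> not approaching (rel speed -1 <= 0)
Pair (1,2): pos 14,15 vel -3,2 -> not approaching (rel speed -5 <= 0)
Pair (2,3): pos 15,16 vel 2,-2 -> gap=1, closing at 4/unit, collide at t=1/4
Earliest collision: t=1/4 between 2 and 3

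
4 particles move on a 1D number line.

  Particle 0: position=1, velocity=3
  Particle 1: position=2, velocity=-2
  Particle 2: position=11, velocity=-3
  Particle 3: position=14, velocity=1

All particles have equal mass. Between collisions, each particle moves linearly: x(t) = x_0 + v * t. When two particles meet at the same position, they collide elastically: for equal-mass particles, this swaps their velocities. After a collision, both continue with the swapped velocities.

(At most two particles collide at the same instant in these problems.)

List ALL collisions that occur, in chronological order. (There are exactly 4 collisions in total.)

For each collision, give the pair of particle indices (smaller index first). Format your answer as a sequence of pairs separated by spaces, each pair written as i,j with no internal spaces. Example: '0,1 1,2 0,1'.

Collision at t=1/5: particles 0 and 1 swap velocities; positions: p0=8/5 p1=8/5 p2=52/5 p3=71/5; velocities now: v0=-2 v1=3 v2=-3 v3=1
Collision at t=5/3: particles 1 and 2 swap velocities; positions: p0=-4/3 p1=6 p2=6 p3=47/3; velocities now: v0=-2 v1=-3 v2=3 v3=1
Collision at t=13/2: particles 2 and 3 swap velocities; positions: p0=-11 p1=-17/2 p2=41/2 p3=41/2; velocities now: v0=-2 v1=-3 v2=1 v3=3
Collision at t=9: particles 0 and 1 swap velocities; positions: p0=-16 p1=-16 p2=23 p3=28; velocities now: v0=-3 v1=-2 v2=1 v3=3

Answer: 0,1 1,2 2,3 0,1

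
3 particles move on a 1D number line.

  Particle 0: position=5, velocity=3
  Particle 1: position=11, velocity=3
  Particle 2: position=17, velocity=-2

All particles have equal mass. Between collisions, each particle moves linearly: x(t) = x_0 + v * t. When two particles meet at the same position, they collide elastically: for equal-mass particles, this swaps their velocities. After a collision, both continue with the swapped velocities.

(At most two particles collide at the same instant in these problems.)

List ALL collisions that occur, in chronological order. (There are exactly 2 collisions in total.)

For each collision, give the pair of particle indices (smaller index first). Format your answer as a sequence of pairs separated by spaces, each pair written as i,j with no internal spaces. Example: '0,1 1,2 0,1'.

Answer: 1,2 0,1

Derivation:
Collision at t=6/5: particles 1 and 2 swap velocities; positions: p0=43/5 p1=73/5 p2=73/5; velocities now: v0=3 v1=-2 v2=3
Collision at t=12/5: particles 0 and 1 swap velocities; positions: p0=61/5 p1=61/5 p2=91/5; velocities now: v0=-2 v1=3 v2=3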